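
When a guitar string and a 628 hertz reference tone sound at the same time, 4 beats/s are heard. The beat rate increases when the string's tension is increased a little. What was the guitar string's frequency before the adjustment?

|f − 628| = 4, so the guitar string was at either 624 Hz or 632 Hz.
Higher tension means higher frequency; the adjustment raises the guitar string's frequency.
The beat rate rose, so the adjustment moved the guitar string further from 628 Hz — it was already above the reference.

632 Hz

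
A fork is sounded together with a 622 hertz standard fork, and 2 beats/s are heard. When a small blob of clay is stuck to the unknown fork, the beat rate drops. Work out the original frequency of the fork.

|f − 622| = 2, so the fork was at either 620 Hz or 624 Hz.
Adding mass to a fork lowers its frequency; the adjustment lowers the fork's frequency.
The beat rate fell, so the adjustment moved the fork toward 622 Hz — it must have started above the reference.

624 Hz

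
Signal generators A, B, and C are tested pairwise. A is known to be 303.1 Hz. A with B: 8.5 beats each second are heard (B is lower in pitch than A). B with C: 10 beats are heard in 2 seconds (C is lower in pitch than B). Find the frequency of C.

289.6 Hz

B is below A, so f_B = 303.1 − 8.5 = 294.6 Hz.
B–C: Beat frequency = 10/2 = 5 Hz.
C is below B, so f_C = 294.6 − 5 = 289.6 Hz.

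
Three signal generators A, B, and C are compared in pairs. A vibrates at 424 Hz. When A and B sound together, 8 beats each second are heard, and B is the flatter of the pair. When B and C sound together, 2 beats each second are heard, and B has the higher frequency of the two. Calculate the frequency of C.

414 Hz

B is below A, so f_B = 424 − 8 = 416 Hz.
C is below B, so f_C = 416 − 2 = 414 Hz.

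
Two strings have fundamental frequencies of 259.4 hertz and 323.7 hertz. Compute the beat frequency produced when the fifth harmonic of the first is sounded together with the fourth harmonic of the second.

Fifth harmonic of the first: 5·259.4 = 1297.0 Hz.
Fourth harmonic of the second: 4·323.7 = 1294.8 Hz.
f_beat = |1297.0 − 1294.8| = 2.2 Hz.

2.2 Hz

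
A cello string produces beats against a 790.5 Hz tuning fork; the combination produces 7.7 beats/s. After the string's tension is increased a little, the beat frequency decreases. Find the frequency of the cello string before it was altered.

782.8 Hz

|f − 790.5| = 7.7, so the cello string was at either 782.8 Hz or 798.2 Hz.
Higher tension means higher frequency; the adjustment raises the cello string's frequency.
The beat rate fell, so the adjustment moved the cello string toward 790.5 Hz — it must have started below the reference.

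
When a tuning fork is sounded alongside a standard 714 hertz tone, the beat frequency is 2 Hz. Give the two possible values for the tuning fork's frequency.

|f − 714| = 2, so f = 714 ± 2.

712 Hz or 716 Hz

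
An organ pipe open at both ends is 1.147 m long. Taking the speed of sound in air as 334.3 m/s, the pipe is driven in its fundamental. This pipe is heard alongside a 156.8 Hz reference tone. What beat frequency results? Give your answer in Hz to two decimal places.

Open pipe: f_n = n·v/(2L) = 1·334.3/(2·1.147) = 145.7280 Hz.
f_beat = |145.7280 − 156.8| = 11.07 Hz.

11.07 Hz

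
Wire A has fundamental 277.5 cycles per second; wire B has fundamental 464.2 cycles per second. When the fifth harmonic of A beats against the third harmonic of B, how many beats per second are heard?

Fifth harmonic of the first: 5·277.5 = 1387.5 Hz.
Third harmonic of the second: 3·464.2 = 1392.6 Hz.
f_beat = |1387.5 − 1392.6| = 5.1 Hz.

5.1 Hz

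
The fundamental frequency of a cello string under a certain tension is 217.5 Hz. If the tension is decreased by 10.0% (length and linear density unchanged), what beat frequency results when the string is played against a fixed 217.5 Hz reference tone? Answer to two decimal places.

11.16 Hz

For a string, f ∝ √T, so the new frequency is 217.5·√0.900 = 206.3386 Hz.
f_beat = |206.3386 − 217.5| = 11.16 Hz.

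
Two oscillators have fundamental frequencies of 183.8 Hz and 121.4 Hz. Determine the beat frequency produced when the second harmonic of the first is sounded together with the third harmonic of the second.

Second harmonic of the first: 2·183.8 = 367.6 Hz.
Third harmonic of the second: 3·121.4 = 364.2 Hz.
f_beat = |367.6 − 364.2| = 3.4 Hz.

3.4 Hz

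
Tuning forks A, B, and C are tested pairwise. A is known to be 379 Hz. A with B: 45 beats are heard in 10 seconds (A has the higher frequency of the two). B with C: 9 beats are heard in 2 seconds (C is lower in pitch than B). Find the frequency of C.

370 Hz

A–B: Beat frequency = 45/10 = 4.5 Hz.
B is below A, so f_B = 379 − 4.5 = 374.5 Hz.
B–C: Beat frequency = 9/2 = 4.5 Hz.
C is below B, so f_C = 374.5 − 4.5 = 370 Hz.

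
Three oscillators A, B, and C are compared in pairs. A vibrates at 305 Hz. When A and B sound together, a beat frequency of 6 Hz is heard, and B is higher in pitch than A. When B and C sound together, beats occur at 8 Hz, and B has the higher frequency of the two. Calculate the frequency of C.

303 Hz

B is above A, so f_B = 305 + 6 = 311 Hz.
C is below B, so f_C = 311 − 8 = 303 Hz.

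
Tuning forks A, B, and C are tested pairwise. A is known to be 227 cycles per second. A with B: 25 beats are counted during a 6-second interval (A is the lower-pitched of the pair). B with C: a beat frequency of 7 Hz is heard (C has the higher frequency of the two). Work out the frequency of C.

238.1667 Hz

A–B: Beat frequency = 25/6 = 4.1667 Hz.
B is above A, so f_B = 227 + 4.1667 = 231.1667 Hz.
C is above B, so f_C = 231.1667 + 7 = 238.1667 Hz.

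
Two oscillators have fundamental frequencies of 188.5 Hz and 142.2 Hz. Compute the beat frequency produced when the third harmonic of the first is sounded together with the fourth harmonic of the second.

Third harmonic of the first: 3·188.5 = 565.5 Hz.
Fourth harmonic of the second: 4·142.2 = 568.8 Hz.
f_beat = |565.5 − 568.8| = 3.3 Hz.

3.3 Hz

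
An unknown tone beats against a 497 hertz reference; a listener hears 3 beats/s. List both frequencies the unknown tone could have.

494 Hz or 500 Hz

|f − 497| = 3, so f = 497 ± 3.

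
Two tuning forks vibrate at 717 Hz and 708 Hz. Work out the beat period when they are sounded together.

f_beat = |717 − 708| = 9 Hz.
Beat period T = 1 / f_beat = 1 / 9 s.

0.111 s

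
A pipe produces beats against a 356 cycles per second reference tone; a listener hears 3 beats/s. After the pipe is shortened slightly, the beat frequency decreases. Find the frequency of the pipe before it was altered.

|f − 356| = 3, so the pipe was at either 353 Hz or 359 Hz.
A shorter pipe has a higher fundamental; the adjustment raises the pipe's frequency.
The beat rate fell, so the adjustment moved the pipe toward 356 Hz — it must have started below the reference.

353 Hz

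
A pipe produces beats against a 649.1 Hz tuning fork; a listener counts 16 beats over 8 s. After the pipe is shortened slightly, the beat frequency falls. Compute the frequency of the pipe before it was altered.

Beat frequency = 16/8 = 2 Hz.
|f − 649.1| = 2, so the pipe was at either 647.1 Hz or 651.1 Hz.
A shorter pipe has a higher fundamental; the adjustment raises the pipe's frequency.
The beat rate fell, so the adjustment moved the pipe toward 649.1 Hz — it must have started below the reference.

647.1 Hz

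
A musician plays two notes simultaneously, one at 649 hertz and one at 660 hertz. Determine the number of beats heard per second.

Beats arise from superposition of two nearby frequencies; the beat rate is |f₁ − f₂|.
|649 − 660| = 11 Hz.

11 Hz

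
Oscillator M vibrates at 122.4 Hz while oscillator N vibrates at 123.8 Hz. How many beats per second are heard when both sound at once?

1.4 Hz

f_beat = |f₁ − f₂|.
|122.4 − 123.8| = 1.4 Hz.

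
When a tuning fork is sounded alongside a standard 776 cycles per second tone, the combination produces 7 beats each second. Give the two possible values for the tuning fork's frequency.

|f − 776| = 7, so f = 776 ± 7.

769 Hz or 783 Hz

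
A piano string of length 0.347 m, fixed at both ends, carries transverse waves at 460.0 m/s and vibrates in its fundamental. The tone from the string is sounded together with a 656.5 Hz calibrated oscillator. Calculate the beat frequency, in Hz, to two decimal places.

6.32 Hz

For a string fixed at both ends, f_n = n·v/(2L) = 1·460.0/(2·0.347) = 662.8242 Hz.
f_beat = |662.8242 − 656.5| = 6.32 Hz.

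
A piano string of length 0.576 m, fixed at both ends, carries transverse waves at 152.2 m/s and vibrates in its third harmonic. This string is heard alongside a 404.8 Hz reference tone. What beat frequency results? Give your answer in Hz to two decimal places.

8.45 Hz

For a string fixed at both ends, f_n = n·v/(2L) = 3·152.2/(2·0.576) = 396.3542 Hz.
f_beat = |396.3542 − 404.8| = 8.45 Hz.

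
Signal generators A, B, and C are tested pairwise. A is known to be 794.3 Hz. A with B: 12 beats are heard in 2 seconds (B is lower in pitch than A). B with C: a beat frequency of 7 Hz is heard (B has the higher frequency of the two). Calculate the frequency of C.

781.3 Hz

A–B: Beat frequency = 12/2 = 6 Hz.
B is below A, so f_B = 794.3 − 6 = 788.3 Hz.
C is below B, so f_C = 788.3 − 7 = 781.3 Hz.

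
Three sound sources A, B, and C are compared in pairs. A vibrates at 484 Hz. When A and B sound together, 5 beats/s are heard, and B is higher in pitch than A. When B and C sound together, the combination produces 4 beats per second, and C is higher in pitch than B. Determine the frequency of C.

B is above A, so f_B = 484 + 5 = 489 Hz.
C is above B, so f_C = 489 + 4 = 493 Hz.

493 Hz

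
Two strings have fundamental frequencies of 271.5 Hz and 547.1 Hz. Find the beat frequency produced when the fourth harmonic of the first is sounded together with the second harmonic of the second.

8.2 Hz

Fourth harmonic of the first: 4·271.5 = 1086.0 Hz.
Second harmonic of the second: 2·547.1 = 1094.2 Hz.
f_beat = |1086.0 − 1094.2| = 8.2 Hz.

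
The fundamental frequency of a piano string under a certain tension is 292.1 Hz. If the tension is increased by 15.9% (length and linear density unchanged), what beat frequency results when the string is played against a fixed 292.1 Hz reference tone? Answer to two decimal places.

For a string, f ∝ √T, so the new frequency is 292.1·√1.159 = 314.4657 Hz.
f_beat = |314.4657 − 292.1| = 22.37 Hz.

22.37 Hz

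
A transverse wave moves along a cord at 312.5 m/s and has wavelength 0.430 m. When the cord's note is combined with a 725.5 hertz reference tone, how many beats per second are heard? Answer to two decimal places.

Source frequency f = v/λ = 312.5/0.430 = 726.7442 Hz.
f_beat = |726.7442 − 725.5| = 1.24 Hz.

1.24 Hz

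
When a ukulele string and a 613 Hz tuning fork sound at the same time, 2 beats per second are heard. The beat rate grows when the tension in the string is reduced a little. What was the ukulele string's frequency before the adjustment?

611 Hz

|f − 613| = 2, so the ukulele string was at either 611 Hz or 615 Hz.
Lower tension means lower frequency; the adjustment lowers the ukulele string's frequency.
The beat rate rose, so the adjustment moved the ukulele string further from 613 Hz — it was already below the reference.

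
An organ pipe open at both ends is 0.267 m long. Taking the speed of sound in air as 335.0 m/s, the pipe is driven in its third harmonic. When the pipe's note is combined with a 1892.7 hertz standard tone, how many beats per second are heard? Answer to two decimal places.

Open pipe: f_n = n·v/(2L) = 3·335.0/(2·0.267) = 1882.0225 Hz.
f_beat = |1882.0225 − 1892.7| = 10.68 Hz.

10.68 Hz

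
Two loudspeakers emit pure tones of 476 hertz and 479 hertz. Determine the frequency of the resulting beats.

The beat frequency equals the magnitude of the frequency difference.
|476 − 479| = 3 Hz.

3 Hz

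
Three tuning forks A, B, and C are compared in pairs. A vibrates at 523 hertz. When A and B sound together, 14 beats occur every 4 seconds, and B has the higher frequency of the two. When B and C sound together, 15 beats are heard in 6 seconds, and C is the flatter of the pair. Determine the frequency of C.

524 Hz

A–B: Beat frequency = 14/4 = 3.5 Hz.
B is above A, so f_B = 523 + 3.5 = 526.5 Hz.
B–C: Beat frequency = 15/6 = 2.5 Hz.
C is below B, so f_C = 526.5 − 2.5 = 524 Hz.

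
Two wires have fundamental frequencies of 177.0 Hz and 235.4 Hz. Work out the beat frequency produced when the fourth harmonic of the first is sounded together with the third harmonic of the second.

Fourth harmonic of the first: 4·177.0 = 708.0 Hz.
Third harmonic of the second: 3·235.4 = 706.2 Hz.
f_beat = |708.0 − 706.2| = 1.8 Hz.

1.8 Hz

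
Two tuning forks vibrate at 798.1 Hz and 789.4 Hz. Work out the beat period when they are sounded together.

f_beat = |798.1 − 789.4| = 8.7 Hz.
Beat period T = 1 / f_beat = 1 / 8.7 s.

0.115 s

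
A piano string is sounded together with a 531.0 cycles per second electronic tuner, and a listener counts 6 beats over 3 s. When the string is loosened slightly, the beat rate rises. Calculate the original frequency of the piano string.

529 Hz

Beat frequency = 6/3 = 2 Hz.
|f − 531.0| = 2, so the piano string was at either 529 Hz or 533 Hz.
Reducing tension lowers a string's frequency; the adjustment lowers the piano string's frequency.
The beat rate rose, so the adjustment moved the piano string further from 531.0 Hz — it was already below the reference.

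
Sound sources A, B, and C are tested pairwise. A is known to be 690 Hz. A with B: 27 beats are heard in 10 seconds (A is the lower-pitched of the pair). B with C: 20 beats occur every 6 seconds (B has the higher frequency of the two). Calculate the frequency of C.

A–B: Beat frequency = 27/10 = 2.7 Hz.
B is above A, so f_B = 690 + 2.7 = 692.7 Hz.
B–C: Beat frequency = 20/6 = 3.3333 Hz.
C is below B, so f_C = 692.7 − 3.3333 = 689.3667 Hz.

689.3667 Hz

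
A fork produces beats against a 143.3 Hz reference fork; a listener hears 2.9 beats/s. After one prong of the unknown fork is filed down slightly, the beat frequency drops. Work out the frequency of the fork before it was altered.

|f − 143.3| = 2.9, so the fork was at either 140.4 Hz or 146.2 Hz.
Filing a prong removes mass and raises the fork's frequency; the adjustment raises the fork's frequency.
The beat rate fell, so the adjustment moved the fork toward 143.3 Hz — it must have started below the reference.

140.4 Hz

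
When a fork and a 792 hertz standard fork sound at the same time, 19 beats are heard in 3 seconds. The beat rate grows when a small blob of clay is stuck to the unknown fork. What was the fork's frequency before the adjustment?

Beat frequency = 19/3 = 6.3333 Hz.
|f − 792| = 6.3333, so the fork was at either 785.6667 Hz or 798.3333 Hz.
Adding mass to a fork lowers its frequency; the adjustment lowers the fork's frequency.
The beat rate rose, so the adjustment moved the fork further from 792 Hz — it was already below the reference.

785.6667 Hz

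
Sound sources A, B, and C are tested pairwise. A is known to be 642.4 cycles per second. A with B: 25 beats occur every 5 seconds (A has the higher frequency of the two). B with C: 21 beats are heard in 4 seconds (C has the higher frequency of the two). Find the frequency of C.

A–B: Beat frequency = 25/5 = 5 Hz.
B is below A, so f_B = 642.4 − 5 = 637.4 Hz.
B–C: Beat frequency = 21/4 = 5.25 Hz.
C is above B, so f_C = 637.4 + 5.25 = 642.65 Hz.

642.65 Hz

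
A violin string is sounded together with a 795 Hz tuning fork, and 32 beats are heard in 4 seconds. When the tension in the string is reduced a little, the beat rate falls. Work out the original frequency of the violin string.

Beat frequency = 32/4 = 8 Hz.
|f − 795| = 8, so the violin string was at either 787 Hz or 803 Hz.
Lower tension means lower frequency; the adjustment lowers the violin string's frequency.
The beat rate fell, so the adjustment moved the violin string toward 795 Hz — it must have started above the reference.

803 Hz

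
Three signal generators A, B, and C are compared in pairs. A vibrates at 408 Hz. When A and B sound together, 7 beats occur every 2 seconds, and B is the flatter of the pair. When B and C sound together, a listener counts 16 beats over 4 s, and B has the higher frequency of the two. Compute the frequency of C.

400.5 Hz

A–B: Beat frequency = 7/2 = 3.5 Hz.
B is below A, so f_B = 408 − 3.5 = 404.5 Hz.
B–C: Beat frequency = 16/4 = 4 Hz.
C is below B, so f_C = 404.5 − 4 = 400.5 Hz.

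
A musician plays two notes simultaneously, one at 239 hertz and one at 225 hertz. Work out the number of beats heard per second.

Beats arise from superposition of two nearby frequencies; the beat rate is |f₁ − f₂|.
|239 − 225| = 14 Hz.

14 Hz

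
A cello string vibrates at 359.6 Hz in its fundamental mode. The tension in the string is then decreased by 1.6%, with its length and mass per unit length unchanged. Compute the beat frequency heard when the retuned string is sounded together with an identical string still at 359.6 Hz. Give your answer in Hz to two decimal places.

For a string, f ∝ √T, so the new frequency is 359.6·√0.984 = 356.7116 Hz.
f_beat = |356.7116 − 359.6| = 2.89 Hz.

2.89 Hz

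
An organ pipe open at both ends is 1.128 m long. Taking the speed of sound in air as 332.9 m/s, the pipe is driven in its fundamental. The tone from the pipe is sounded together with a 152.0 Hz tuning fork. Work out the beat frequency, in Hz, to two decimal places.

Open pipe: f_n = n·v/(2L) = 1·332.9/(2·1.128) = 147.5621 Hz.
f_beat = |147.5621 − 152.0| = 4.44 Hz.

4.44 Hz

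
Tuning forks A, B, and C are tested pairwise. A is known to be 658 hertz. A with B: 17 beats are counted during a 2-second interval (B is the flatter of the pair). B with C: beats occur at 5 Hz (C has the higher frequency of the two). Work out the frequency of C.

A–B: Beat frequency = 17/2 = 8.5 Hz.
B is below A, so f_B = 658 − 8.5 = 649.5 Hz.
C is above B, so f_C = 649.5 + 5 = 654.5 Hz.

654.5 Hz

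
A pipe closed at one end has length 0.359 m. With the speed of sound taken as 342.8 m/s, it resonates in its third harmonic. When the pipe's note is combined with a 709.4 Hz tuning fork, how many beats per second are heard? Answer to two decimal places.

6.76 Hz

Closed pipe (odd harmonics): f_n = n·v/(4L) = 3·342.8/(4·0.359) = 716.1560 Hz.
f_beat = |716.1560 − 709.4| = 6.76 Hz.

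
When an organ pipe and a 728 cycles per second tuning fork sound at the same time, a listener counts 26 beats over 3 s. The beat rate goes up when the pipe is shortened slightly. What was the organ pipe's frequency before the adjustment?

Beat frequency = 26/3 = 8.6667 Hz.
|f − 728| = 8.6667, so the organ pipe was at either 719.3333 Hz or 736.6667 Hz.
A shorter pipe has a higher fundamental; the adjustment raises the organ pipe's frequency.
The beat rate rose, so the adjustment moved the organ pipe further from 728 Hz — it was already above the reference.

736.6667 Hz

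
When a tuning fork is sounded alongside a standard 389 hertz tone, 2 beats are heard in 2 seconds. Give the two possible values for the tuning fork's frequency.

388 Hz or 390 Hz

Beat frequency = 2/2 = 1 Hz.
|f − 389| = 1, so f = 389 ± 1.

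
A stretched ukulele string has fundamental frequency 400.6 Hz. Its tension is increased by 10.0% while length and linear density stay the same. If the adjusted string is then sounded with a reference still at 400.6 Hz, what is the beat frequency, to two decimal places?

For a string, f ∝ √T, so the new frequency is 400.6·√1.100 = 420.1528 Hz.
f_beat = |420.1528 − 400.6| = 19.55 Hz.

19.55 Hz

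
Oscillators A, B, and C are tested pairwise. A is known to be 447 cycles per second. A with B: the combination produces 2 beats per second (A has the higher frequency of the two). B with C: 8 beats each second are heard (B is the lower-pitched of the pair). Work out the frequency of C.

453 Hz

B is below A, so f_B = 447 − 2 = 445 Hz.
C is above B, so f_C = 445 + 8 = 453 Hz.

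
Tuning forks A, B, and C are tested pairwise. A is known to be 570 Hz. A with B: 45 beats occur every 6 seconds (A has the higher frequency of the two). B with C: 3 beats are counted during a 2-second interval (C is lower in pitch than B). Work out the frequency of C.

561 Hz

A–B: Beat frequency = 45/6 = 7.5 Hz.
B is below A, so f_B = 570 − 7.5 = 562.5 Hz.
B–C: Beat frequency = 3/2 = 1.5 Hz.
C is below B, so f_C = 562.5 − 1.5 = 561 Hz.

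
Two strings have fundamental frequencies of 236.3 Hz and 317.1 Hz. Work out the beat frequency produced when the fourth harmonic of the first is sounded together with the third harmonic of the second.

Fourth harmonic of the first: 4·236.3 = 945.2 Hz.
Third harmonic of the second: 3·317.1 = 951.3 Hz.
f_beat = |945.2 − 951.3| = 6.1 Hz.

6.1 Hz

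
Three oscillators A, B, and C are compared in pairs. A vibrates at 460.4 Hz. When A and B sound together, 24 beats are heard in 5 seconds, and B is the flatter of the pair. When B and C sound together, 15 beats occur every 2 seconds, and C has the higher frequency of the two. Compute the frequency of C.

463.1 Hz

A–B: Beat frequency = 24/5 = 4.8 Hz.
B is below A, so f_B = 460.4 − 4.8 = 455.6 Hz.
B–C: Beat frequency = 15/2 = 7.5 Hz.
C is above B, so f_C = 455.6 + 7.5 = 463.1 Hz.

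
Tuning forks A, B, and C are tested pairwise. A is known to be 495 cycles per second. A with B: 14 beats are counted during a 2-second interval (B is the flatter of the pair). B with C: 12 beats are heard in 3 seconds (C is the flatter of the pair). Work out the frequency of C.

484 Hz

A–B: Beat frequency = 14/2 = 7 Hz.
B is below A, so f_B = 495 − 7 = 488 Hz.
B–C: Beat frequency = 12/3 = 4 Hz.
C is below B, so f_C = 488 − 4 = 484 Hz.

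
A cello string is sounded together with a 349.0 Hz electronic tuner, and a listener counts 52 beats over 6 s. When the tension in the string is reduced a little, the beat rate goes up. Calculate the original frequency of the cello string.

340.3333 Hz

Beat frequency = 52/6 = 8.6667 Hz.
|f − 349.0| = 8.6667, so the cello string was at either 340.3333 Hz or 357.6667 Hz.
Lower tension means lower frequency; the adjustment lowers the cello string's frequency.
The beat rate rose, so the adjustment moved the cello string further from 349.0 Hz — it was already below the reference.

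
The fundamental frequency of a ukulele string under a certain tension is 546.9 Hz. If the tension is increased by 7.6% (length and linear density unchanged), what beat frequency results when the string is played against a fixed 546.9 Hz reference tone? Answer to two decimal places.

For a string, f ∝ √T, so the new frequency is 546.9·√1.076 = 567.3017 Hz.
f_beat = |567.3017 − 546.9| = 20.40 Hz.

20.40 Hz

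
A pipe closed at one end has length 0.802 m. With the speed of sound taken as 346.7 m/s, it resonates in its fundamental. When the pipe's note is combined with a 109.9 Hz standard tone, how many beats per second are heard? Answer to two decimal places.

1.83 Hz

Closed pipe (odd harmonics): f_n = n·v/(4L) = 1·346.7/(4·0.802) = 108.0736 Hz.
f_beat = |108.0736 − 109.9| = 1.83 Hz.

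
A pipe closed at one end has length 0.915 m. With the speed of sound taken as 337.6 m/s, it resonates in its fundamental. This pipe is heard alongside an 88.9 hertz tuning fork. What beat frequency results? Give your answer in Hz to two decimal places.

3.34 Hz

Closed pipe (odd harmonics): f_n = n·v/(4L) = 1·337.6/(4·0.915) = 92.2404 Hz.
f_beat = |92.2404 − 88.9| = 3.34 Hz.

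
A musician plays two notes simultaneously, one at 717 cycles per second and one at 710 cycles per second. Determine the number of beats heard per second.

f_beat = |f₁ − f₂|.
|717 − 710| = 7 Hz.

7 Hz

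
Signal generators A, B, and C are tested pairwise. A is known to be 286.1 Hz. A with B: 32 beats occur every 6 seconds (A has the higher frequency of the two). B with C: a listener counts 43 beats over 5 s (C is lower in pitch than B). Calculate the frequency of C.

A–B: Beat frequency = 32/6 = 5.3333 Hz.
B is below A, so f_B = 286.1 − 5.3333 = 280.7667 Hz.
B–C: Beat frequency = 43/5 = 8.6 Hz.
C is below B, so f_C = 280.7667 − 8.6 = 272.1667 Hz.

272.1667 Hz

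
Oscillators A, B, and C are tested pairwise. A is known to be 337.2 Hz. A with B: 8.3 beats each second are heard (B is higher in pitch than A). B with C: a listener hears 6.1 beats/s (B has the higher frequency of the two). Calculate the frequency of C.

339.4 Hz

B is above A, so f_B = 337.2 + 8.3 = 345.5 Hz.
C is below B, so f_C = 345.5 − 6.1 = 339.4 Hz.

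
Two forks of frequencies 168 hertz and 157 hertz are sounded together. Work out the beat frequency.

11 Hz

Beats arise from superposition of two nearby frequencies; the beat rate is |f₁ − f₂|.
|168 − 157| = 11 Hz.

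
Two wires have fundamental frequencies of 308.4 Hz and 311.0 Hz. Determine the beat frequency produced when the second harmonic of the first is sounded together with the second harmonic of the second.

Second harmonic of the first: 2·308.4 = 616.8 Hz.
Second harmonic of the second: 2·311.0 = 622.0 Hz.
f_beat = |616.8 − 622.0| = 5.2 Hz.

5.2 Hz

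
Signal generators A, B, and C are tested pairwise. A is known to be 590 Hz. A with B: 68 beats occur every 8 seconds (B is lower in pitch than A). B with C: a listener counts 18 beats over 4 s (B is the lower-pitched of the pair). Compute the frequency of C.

586 Hz

A–B: Beat frequency = 68/8 = 8.5 Hz.
B is below A, so f_B = 590 − 8.5 = 581.5 Hz.
B–C: Beat frequency = 18/4 = 4.5 Hz.
C is above B, so f_C = 581.5 + 4.5 = 586 Hz.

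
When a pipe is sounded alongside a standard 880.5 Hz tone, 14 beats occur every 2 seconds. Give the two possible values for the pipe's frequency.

873.5 Hz or 887.5 Hz

Beat frequency = 14/2 = 7 Hz.
|f − 880.5| = 7, so f = 880.5 ± 7.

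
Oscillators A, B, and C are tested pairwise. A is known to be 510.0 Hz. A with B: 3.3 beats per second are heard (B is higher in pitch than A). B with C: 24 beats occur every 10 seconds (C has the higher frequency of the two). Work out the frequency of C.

B is above A, so f_B = 510.0 + 3.3 = 513.3 Hz.
B–C: Beat frequency = 24/10 = 2.4 Hz.
C is above B, so f_C = 513.3 + 2.4 = 515.7 Hz.

515.7 Hz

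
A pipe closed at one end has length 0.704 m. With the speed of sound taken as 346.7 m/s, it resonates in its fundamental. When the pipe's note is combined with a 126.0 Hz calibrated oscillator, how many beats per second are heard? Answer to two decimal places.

2.88 Hz

Closed pipe (odd harmonics): f_n = n·v/(4L) = 1·346.7/(4·0.704) = 123.1179 Hz.
f_beat = |123.1179 − 126.0| = 2.88 Hz.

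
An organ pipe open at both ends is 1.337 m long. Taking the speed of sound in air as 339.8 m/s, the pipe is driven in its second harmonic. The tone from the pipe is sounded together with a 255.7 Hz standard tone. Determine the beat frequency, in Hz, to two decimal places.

Open pipe: f_n = n·v/(2L) = 2·339.8/(2·1.337) = 254.1511 Hz.
f_beat = |254.1511 − 255.7| = 1.55 Hz.

1.55 Hz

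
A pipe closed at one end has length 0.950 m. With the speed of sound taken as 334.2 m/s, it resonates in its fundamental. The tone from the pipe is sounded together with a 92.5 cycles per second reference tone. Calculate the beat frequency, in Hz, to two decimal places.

Closed pipe (odd harmonics): f_n = n·v/(4L) = 1·334.2/(4·0.950) = 87.9474 Hz.
f_beat = |87.9474 − 92.5| = 4.55 Hz.

4.55 Hz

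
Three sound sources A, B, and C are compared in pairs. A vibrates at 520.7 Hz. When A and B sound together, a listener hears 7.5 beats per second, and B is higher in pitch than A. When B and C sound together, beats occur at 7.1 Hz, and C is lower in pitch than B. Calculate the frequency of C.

521.1 Hz

B is above A, so f_B = 520.7 + 7.5 = 528.2 Hz.
C is below B, so f_C = 528.2 − 7.1 = 521.1 Hz.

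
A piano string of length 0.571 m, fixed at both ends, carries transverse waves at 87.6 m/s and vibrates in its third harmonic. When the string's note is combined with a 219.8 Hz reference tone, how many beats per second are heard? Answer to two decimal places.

10.32 Hz

For a string fixed at both ends, f_n = n·v/(2L) = 3·87.6/(2·0.571) = 230.1226 Hz.
f_beat = |230.1226 − 219.8| = 10.32 Hz.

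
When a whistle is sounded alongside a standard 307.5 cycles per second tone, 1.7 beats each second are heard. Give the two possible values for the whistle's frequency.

305.8 Hz or 309.2 Hz

|f − 307.5| = 1.7, so f = 307.5 ± 1.7.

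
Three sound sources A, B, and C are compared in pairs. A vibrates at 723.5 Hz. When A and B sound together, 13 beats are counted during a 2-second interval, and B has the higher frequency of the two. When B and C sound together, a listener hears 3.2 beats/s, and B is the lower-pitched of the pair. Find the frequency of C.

A–B: Beat frequency = 13/2 = 6.5 Hz.
B is above A, so f_B = 723.5 + 6.5 = 730 Hz.
C is above B, so f_C = 730 + 3.2 = 733.2 Hz.

733.2 Hz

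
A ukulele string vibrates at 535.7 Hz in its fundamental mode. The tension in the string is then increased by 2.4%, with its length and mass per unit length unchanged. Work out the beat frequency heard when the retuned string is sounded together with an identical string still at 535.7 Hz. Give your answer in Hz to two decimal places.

6.39 Hz

For a string, f ∝ √T, so the new frequency is 535.7·√1.024 = 542.0903 Hz.
f_beat = |542.0903 − 535.7| = 6.39 Hz.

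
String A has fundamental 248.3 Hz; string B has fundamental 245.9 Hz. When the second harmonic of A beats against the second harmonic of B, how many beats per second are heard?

Second harmonic of the first: 2·248.3 = 496.6 Hz.
Second harmonic of the second: 2·245.9 = 491.8 Hz.
f_beat = |496.6 − 491.8| = 4.8 Hz.

4.8 Hz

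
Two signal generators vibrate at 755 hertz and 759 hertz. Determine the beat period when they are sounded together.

0.250 s

f_beat = |755 − 759| = 4 Hz.
Beat period T = 1 / f_beat = 1 / 4 s.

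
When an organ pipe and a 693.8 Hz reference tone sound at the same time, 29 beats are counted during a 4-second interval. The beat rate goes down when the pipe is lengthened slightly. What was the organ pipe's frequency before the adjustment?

701.05 Hz

Beat frequency = 29/4 = 7.25 Hz.
|f − 693.8| = 7.25, so the organ pipe was at either 686.55 Hz or 701.05 Hz.
A longer pipe has a lower fundamental; the adjustment lowers the organ pipe's frequency.
The beat rate fell, so the adjustment moved the organ pipe toward 693.8 Hz — it must have started above the reference.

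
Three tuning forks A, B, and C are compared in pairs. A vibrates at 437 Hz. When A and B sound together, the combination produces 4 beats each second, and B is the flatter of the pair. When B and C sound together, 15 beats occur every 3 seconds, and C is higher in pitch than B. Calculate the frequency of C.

438 Hz

B is below A, so f_B = 437 − 4 = 433 Hz.
B–C: Beat frequency = 15/3 = 5 Hz.
C is above B, so f_C = 433 + 5 = 438 Hz.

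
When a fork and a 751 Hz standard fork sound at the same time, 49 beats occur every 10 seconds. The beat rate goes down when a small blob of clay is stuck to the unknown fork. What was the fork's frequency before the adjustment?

Beat frequency = 49/10 = 4.9 Hz.
|f − 751| = 4.9, so the fork was at either 746.1 Hz or 755.9 Hz.
Adding mass to a fork lowers its frequency; the adjustment lowers the fork's frequency.
The beat rate fell, so the adjustment moved the fork toward 751 Hz — it must have started above the reference.

755.9 Hz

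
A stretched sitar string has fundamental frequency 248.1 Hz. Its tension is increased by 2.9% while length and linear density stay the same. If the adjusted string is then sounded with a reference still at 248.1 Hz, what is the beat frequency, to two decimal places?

For a string, f ∝ √T, so the new frequency is 248.1·√1.029 = 251.6717 Hz.
f_beat = |251.6717 − 248.1| = 3.57 Hz.

3.57 Hz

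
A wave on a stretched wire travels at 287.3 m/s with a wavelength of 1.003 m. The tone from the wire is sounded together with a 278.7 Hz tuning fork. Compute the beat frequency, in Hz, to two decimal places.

Source frequency f = v/λ = 287.3/1.003 = 286.4407 Hz.
f_beat = |286.4407 − 278.7| = 7.74 Hz.

7.74 Hz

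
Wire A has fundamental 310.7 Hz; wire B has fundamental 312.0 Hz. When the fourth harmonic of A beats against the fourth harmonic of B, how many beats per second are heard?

5.2 Hz

Fourth harmonic of the first: 4·310.7 = 1242.8 Hz.
Fourth harmonic of the second: 4·312.0 = 1248.0 Hz.
f_beat = |1242.8 − 1248.0| = 5.2 Hz.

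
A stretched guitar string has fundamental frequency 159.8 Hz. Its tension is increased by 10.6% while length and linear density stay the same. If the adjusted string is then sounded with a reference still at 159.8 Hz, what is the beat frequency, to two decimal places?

8.26 Hz

For a string, f ∝ √T, so the new frequency is 159.8·√1.106 = 168.0561 Hz.
f_beat = |168.0561 − 159.8| = 8.26 Hz.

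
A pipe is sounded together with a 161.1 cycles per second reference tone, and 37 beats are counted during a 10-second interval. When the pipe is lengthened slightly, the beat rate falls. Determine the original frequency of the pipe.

Beat frequency = 37/10 = 3.7 Hz.
|f − 161.1| = 3.7, so the pipe was at either 157.4 Hz or 164.8 Hz.
A longer pipe has a lower fundamental; the adjustment lowers the pipe's frequency.
The beat rate fell, so the adjustment moved the pipe toward 161.1 Hz — it must have started above the reference.

164.8 Hz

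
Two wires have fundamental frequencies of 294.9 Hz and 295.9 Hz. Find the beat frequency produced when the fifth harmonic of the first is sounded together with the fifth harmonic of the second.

5.0 Hz

Fifth harmonic of the first: 5·294.9 = 1474.5 Hz.
Fifth harmonic of the second: 5·295.9 = 1479.5 Hz.
f_beat = |1474.5 − 1479.5| = 5.0 Hz.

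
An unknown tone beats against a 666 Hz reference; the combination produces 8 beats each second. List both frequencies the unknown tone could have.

658 Hz or 674 Hz

|f − 666| = 8, so f = 666 ± 8.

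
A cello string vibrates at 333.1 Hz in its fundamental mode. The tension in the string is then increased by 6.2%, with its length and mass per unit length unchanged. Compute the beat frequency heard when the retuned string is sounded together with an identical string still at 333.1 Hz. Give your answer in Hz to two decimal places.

10.17 Hz

For a string, f ∝ √T, so the new frequency is 333.1·√1.062 = 343.2708 Hz.
f_beat = |343.2708 − 333.1| = 10.17 Hz.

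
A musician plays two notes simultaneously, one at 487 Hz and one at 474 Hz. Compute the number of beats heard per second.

13 Hz

f_beat = |f₁ − f₂|.
|487 − 474| = 13 Hz.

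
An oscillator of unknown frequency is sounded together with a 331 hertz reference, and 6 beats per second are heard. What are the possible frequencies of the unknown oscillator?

|f − 331| = 6, so f = 331 ± 6.

325 Hz or 337 Hz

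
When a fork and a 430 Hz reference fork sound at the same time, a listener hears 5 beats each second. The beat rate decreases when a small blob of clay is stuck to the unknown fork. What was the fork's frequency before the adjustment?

435 Hz

|f − 430| = 5, so the fork was at either 425 Hz or 435 Hz.
Adding mass to a fork lowers its frequency; the adjustment lowers the fork's frequency.
The beat rate fell, so the adjustment moved the fork toward 430 Hz — it must have started above the reference.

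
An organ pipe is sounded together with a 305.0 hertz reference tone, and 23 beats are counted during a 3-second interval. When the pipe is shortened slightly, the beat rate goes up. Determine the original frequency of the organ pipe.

Beat frequency = 23/3 = 7.6667 Hz.
|f − 305.0| = 7.6667, so the organ pipe was at either 297.3333 Hz or 312.6667 Hz.
A shorter pipe has a higher fundamental; the adjustment raises the organ pipe's frequency.
The beat rate rose, so the adjustment moved the organ pipe further from 305.0 Hz — it was already above the reference.

312.6667 Hz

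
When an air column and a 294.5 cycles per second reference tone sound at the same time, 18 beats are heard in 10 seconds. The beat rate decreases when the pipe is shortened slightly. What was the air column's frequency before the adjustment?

Beat frequency = 18/10 = 1.8 Hz.
|f − 294.5| = 1.8, so the air column was at either 292.7 Hz or 296.3 Hz.
A shorter pipe has a higher fundamental; the adjustment raises the air column's frequency.
The beat rate fell, so the adjustment moved the air column toward 294.5 Hz — it must have started below the reference.

292.7 Hz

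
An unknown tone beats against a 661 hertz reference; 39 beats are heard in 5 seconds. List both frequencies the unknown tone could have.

Beat frequency = 39/5 = 7.8 Hz.
|f − 661| = 7.8, so f = 661 ± 7.8.

653.2 Hz or 668.8 Hz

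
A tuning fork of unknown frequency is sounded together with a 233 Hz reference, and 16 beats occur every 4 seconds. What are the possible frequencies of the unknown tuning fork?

Beat frequency = 16/4 = 4 Hz.
|f − 233| = 4, so f = 233 ± 4.

229 Hz or 237 Hz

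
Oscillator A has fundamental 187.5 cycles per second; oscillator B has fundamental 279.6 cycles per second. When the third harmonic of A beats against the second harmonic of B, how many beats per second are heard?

Third harmonic of the first: 3·187.5 = 562.5 Hz.
Second harmonic of the second: 2·279.6 = 559.2 Hz.
f_beat = |562.5 − 559.2| = 3.3 Hz.

3.3 Hz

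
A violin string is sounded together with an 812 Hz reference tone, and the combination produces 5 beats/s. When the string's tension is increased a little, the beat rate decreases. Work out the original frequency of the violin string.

807 Hz

|f − 812| = 5, so the violin string was at either 807 Hz or 817 Hz.
Higher tension means higher frequency; the adjustment raises the violin string's frequency.
The beat rate fell, so the adjustment moved the violin string toward 812 Hz — it must have started below the reference.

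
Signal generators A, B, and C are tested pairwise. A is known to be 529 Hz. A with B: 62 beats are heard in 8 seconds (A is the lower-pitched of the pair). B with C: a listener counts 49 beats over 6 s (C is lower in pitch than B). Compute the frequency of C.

A–B: Beat frequency = 62/8 = 7.75 Hz.
B is above A, so f_B = 529 + 7.75 = 536.75 Hz.
B–C: Beat frequency = 49/6 = 8.1667 Hz.
C is below B, so f_C = 536.75 − 8.1667 = 528.5833 Hz.

528.5833 Hz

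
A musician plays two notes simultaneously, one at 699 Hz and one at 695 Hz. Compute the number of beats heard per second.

The beat frequency equals the magnitude of the frequency difference.
|699 − 695| = 4 Hz.

4 Hz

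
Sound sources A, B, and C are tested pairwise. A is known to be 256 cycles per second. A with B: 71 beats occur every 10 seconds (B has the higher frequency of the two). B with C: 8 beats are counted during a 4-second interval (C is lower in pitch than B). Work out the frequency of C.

261.1 Hz

A–B: Beat frequency = 71/10 = 7.1 Hz.
B is above A, so f_B = 256 + 7.1 = 263.1 Hz.
B–C: Beat frequency = 8/4 = 2 Hz.
C is below B, so f_C = 263.1 − 2 = 261.1 Hz.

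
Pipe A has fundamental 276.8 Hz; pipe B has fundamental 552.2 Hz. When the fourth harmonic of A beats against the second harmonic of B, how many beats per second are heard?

2.8 Hz

Fourth harmonic of the first: 4·276.8 = 1107.2 Hz.
Second harmonic of the second: 2·552.2 = 1104.4 Hz.
f_beat = |1107.2 − 1104.4| = 2.8 Hz.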